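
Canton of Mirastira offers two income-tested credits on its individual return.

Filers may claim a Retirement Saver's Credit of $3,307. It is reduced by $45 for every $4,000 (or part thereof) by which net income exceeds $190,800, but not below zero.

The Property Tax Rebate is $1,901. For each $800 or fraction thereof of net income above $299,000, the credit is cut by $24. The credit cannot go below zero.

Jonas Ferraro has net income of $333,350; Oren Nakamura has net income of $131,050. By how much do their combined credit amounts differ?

Jonas ($333,350): Retirement Saver's Credit: income exceeds $190,800 by $142,550, which is 36 full-or-partial $4,000 increments; reduction = 36 × $45 = $1,620, leaving $1,687. Property Tax Rebate: income exceeds $299,000 by $34,350, which is 43 full-or-partial $800 increments; reduction = 43 × $24 = $1,032, leaving $869. total $1,687 + $869 = $2,556
Oren ($131,050): Retirement Saver's Credit: $131,050 is at or below the $190,800 threshold, so the full $3,307 applies. Property Tax Rebate: $131,050 is at or below the $299,000 threshold, so the full $1,901 applies. total $3,307 + $1,901 = $5,208
Difference: |$2,556 − $5,208| = $2,652.

$2,652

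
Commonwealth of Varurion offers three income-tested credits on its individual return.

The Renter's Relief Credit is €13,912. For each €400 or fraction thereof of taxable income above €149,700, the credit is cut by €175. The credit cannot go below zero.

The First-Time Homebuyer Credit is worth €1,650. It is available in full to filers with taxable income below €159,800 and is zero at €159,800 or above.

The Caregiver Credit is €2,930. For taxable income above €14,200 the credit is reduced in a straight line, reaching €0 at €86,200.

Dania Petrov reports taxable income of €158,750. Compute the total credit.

Renter's Relief Credit: income exceeds €149,700 by €9,050, which is 23 full-or-partial €400 increments; reduction = 23 × €175 = €4,025, leaving €9,887.
First-Time Homebuyer Credit: €158,750 is below the €159,800 cutoff, so the full €1,650 applies.
Caregiver Credit: €158,750 is at or above €86,200, so the credit is €0.
Total: €9,887 + €1,650 + €0 = €11,537.

€11,537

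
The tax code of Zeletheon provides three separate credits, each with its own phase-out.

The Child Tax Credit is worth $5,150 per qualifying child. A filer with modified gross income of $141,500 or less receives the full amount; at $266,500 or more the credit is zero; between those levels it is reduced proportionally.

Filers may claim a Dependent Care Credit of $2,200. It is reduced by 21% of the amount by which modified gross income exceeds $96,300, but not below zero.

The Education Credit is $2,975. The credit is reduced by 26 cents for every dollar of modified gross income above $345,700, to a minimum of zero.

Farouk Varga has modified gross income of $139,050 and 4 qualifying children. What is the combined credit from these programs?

Child Tax Credit: base = 4 × $5,150 = $20,600. $139,050 is at or below the $141,500 threshold, so the full $20,600 applies.
Dependent Care Credit: 21% of the $42,750 excess over $96,300 is $8,977.50 ≥ base, so the credit is $0.
Education Credit: $139,050 is at or below the $345,700 threshold, so the full $2,975 applies.
Total: $20,600 + $0 + $2,975 = $23,575.

$23,575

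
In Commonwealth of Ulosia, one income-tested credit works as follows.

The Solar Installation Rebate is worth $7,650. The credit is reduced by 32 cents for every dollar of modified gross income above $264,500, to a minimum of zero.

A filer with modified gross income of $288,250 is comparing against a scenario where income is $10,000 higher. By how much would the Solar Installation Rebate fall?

$50

At $288,250 — 32% of the $23,750 excess over $264,500 is $7,600; credit = $7,650 − $7,600 = $50.
At $298,250 — 32% of the $33,750 excess over $264,500 is $10,800 ≥ base, so the credit is $0.
Lost: $50 − $0 = $50.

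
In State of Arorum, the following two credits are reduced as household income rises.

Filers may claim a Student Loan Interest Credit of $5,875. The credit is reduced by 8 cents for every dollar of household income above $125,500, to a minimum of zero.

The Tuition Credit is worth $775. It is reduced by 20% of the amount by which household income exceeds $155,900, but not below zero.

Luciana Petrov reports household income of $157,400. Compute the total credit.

Student Loan Interest Credit: 8% of the $31,900 excess over $125,500 is $2,552; credit = $5,875 − $2,552 = $3,323.
Tuition Credit: 20% of the $1,500 excess over $155,900 is $300; credit = $775 − $300 = $475.
Total: $3,323 + $475 = $3,798.

$3,798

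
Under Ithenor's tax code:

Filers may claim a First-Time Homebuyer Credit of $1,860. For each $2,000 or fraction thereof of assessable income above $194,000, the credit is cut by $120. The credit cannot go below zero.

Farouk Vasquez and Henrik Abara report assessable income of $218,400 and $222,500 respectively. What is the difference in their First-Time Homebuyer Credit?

Farouk ($218,400): First-Time Homebuyer Credit: income exceeds $194,000 by $24,400, which is 13 full-or-partial $2,000 increments; reduction = 13 × $120 = $1,560, leaving $300.
Henrik ($222,500): First-Time Homebuyer Credit: income exceeds $194,000 by $28,500, which is 15 full-or-partial $2,000 increments; reduction = 15 × $120 = $1,800, leaving $60.
Difference: |$300 − $60| = $240.

$240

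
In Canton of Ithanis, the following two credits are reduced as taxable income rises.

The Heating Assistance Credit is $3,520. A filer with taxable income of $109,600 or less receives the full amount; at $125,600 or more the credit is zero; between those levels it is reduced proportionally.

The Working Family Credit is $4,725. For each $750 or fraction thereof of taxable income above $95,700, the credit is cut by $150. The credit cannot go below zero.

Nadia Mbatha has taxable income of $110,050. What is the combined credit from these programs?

Heating Assistance Credit: $110,050 is $450 into a $16,000 phase-out range, leaving 15,550/16,000 of the credit: $3,520 × 15,550/16,000 = $3,421.
Working Family Credit: income exceeds $95,700 by $14,350, which is 20 full-or-partial $750 increments; reduction = 20 × $150 = $3,000, leaving $1,725.
Total: $3,421 + $1,725 = $5,146.

$5,146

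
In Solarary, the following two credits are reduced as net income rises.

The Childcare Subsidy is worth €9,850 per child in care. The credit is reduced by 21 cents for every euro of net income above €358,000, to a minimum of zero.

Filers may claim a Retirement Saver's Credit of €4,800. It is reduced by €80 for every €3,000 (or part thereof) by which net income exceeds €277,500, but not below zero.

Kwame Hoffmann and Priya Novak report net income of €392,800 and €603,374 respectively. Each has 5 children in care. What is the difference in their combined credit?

€43,622

Kwame (€392,800): Childcare Subsidy: base = 5 × €9,850 = €49,250. 21% of the €34,800 excess over €358,000 is €7,308; credit = €49,250 − €7,308 = €41,942. Retirement Saver's Credit: income exceeds €277,500 by €115,300, which is 39 full-or-partial €3,000 increments; reduction = 39 × €80 = €3,120, leaving €1,680. total €41,942 + €1,680 = €43,622
Priya (€603,374): Childcare Subsidy: base = 5 × €9,850 = €49,250. 21% of the €245,374 excess over €358,000 is €51,528.54 ≥ base, so the credit is €0. Retirement Saver's Credit: income exceeds €277,500 by €325,874 → 109 increments × €80 = €8,720 ≥ base, so the credit is €0. total €0 + €0 = €0
Difference: |€43,622 − €0| = €43,622.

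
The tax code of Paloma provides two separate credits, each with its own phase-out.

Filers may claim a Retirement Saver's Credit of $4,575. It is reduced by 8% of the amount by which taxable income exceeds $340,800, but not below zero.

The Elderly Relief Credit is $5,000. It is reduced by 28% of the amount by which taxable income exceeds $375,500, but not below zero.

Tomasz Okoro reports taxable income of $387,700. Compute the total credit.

$2,407

Retirement Saver's Credit: 8% of the $46,900 excess over $340,800 is $3,752; credit = $4,575 − $3,752 = $823.
Elderly Relief Credit: 28% of the $12,200 excess over $375,500 is $3,416; credit = $5,000 − $3,416 = $1,584.
Total: $823 + $1,584 = $2,407.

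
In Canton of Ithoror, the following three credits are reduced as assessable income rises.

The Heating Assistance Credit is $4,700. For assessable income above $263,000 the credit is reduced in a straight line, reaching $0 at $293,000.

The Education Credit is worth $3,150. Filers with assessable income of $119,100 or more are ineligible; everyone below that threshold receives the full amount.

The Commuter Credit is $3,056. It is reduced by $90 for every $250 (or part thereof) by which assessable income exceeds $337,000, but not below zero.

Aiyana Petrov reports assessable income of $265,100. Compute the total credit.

Heating Assistance Credit: $265,100 is $2,100 into a $30,000 phase-out range, leaving 27,900/30,000 of the credit: $4,700 × 27,900/30,000 = $4,371.
Education Credit: $265,100 meets or exceeds the $119,100 cutoff, so the credit is $0.
Commuter Credit: $265,100 is at or below the $337,000 threshold, so the full $3,056 applies.
Total: $4,371 + $0 + $3,056 = $7,427.

$7,427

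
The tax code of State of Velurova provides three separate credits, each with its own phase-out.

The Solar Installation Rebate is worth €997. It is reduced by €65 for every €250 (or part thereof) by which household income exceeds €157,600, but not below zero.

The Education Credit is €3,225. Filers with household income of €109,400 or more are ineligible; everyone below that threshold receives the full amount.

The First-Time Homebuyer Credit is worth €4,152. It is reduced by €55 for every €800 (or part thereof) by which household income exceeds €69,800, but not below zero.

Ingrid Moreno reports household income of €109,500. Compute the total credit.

€2,399

Solar Installation Rebate: €109,500 is at or below the €157,600 threshold, so the full €997 applies.
Education Credit: €109,500 meets or exceeds the €109,400 cutoff, so the credit is €0.
First-Time Homebuyer Credit: income exceeds €69,800 by €39,700, which is 50 full-or-partial €800 increments; reduction = 50 × €55 = €2,750, leaving €1,402.
Total: €997 + €0 + €1,402 = €2,399.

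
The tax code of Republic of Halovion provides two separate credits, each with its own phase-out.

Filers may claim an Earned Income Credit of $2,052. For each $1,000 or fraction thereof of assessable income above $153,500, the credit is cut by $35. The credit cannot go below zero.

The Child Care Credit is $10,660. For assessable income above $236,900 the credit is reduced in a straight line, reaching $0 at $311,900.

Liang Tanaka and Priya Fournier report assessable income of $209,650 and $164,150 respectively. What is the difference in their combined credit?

$1,610

Liang ($209,650): Earned Income Credit: income exceeds $153,500 by $56,150, which is 57 full-or-partial $1,000 increments; reduction = 57 × $35 = $1,995, leaving $57. Child Care Credit: $209,650 is at or below the $236,900 threshold, so the full $10,660 applies. total $57 + $10,660 = $10,717
Priya ($164,150): Earned Income Credit: income exceeds $153,500 by $10,650, which is 11 full-or-partial $1,000 increments; reduction = 11 × $35 = $385, leaving $1,667. Child Care Credit: $164,150 is at or below the $236,900 threshold, so the full $10,660 applies. total $1,667 + $10,660 = $12,327
Difference: |$10,717 − $12,327| = $1,610.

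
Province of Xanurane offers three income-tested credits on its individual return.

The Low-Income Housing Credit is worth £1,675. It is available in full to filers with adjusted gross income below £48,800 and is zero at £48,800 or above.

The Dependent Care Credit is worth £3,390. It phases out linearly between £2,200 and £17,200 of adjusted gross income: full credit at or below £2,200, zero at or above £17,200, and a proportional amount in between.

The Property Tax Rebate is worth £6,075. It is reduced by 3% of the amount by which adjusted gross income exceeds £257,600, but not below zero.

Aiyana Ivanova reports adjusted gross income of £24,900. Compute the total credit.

Low-Income Housing Credit: £24,900 is below the £48,800 cutoff, so the full £1,675 applies.
Dependent Care Credit: £24,900 is at or above £17,200, so the credit is £0.
Property Tax Rebate: £24,900 is at or below the £257,600 threshold, so the full £6,075 applies.
Total: £1,675 + £0 + £6,075 = £7,750.

£7,750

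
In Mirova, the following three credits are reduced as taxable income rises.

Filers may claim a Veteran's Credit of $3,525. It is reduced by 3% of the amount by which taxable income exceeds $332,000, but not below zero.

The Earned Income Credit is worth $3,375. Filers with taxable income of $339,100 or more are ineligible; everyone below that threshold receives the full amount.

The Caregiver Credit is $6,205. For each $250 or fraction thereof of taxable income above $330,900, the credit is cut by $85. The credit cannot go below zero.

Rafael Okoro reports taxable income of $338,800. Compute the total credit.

Veteran's Credit: 3% of the $6,800 excess over $332,000 is $204; credit = $3,525 − $204 = $3,321.
Earned Income Credit: $338,800 is below the $339,100 cutoff, so the full $3,375 applies.
Caregiver Credit: income exceeds $330,900 by $7,900, which is 32 full-or-partial $250 increments; reduction = 32 × $85 = $2,720, leaving $3,485.
Total: $3,321 + $3,375 + $3,485 = $10,181.

$10,181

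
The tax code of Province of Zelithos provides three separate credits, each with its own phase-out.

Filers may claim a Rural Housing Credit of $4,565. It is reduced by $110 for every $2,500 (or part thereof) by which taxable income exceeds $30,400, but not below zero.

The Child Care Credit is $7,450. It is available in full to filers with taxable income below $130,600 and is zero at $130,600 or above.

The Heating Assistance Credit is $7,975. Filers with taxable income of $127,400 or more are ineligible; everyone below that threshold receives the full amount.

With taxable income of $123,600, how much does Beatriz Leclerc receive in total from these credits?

$15,810

Rural Housing Credit: income exceeds $30,400 by $93,200, which is 38 full-or-partial $2,500 increments; reduction = 38 × $110 = $4,180, leaving $385.
Child Care Credit: $123,600 is below the $130,600 cutoff, so the full $7,450 applies.
Heating Assistance Credit: $123,600 is below the $127,400 cutoff, so the full $7,975 applies.
Total: $385 + $7,450 + $7,975 = $15,810.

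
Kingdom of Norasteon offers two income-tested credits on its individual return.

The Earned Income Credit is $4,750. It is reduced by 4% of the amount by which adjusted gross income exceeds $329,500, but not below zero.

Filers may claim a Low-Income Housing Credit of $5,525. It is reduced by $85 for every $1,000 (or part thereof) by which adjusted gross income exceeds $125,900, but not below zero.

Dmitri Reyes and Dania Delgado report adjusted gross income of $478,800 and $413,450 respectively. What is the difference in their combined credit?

$1,392

Dmitri ($478,800): Earned Income Credit: 4% of the $149,300 excess over $329,500 is $5,972 ≥ base, so the credit is $0. Low-Income Housing Credit: income exceeds $125,900 by $352,900 → 353 increments × $85 = $30,005 ≥ base, so the credit is $0. total $0 + $0 = $0
Dania ($413,450): Earned Income Credit: 4% of the $83,950 excess over $329,500 is $3,358; credit = $4,750 − $3,358 = $1,392. Low-Income Housing Credit: income exceeds $125,900 by $287,550 → 288 increments × $85 = $24,480 ≥ base, so the credit is $0. total $1,392 + $0 = $1,392
Difference: |$0 − $1,392| = $1,392.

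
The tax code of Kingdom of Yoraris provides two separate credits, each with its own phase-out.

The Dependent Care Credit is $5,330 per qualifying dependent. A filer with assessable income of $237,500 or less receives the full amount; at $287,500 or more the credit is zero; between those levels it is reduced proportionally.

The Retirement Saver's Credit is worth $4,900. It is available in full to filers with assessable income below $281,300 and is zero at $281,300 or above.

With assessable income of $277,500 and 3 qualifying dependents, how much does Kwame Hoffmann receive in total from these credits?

Dependent Care Credit: base = 3 × $5,330 = $15,990. $277,500 is $40,000 into a $50,000 phase-out range, leaving 10,000/50,000 of the credit: $15,990 × 10,000/50,000 = $3,198.
Retirement Saver's Credit: $277,500 is below the $281,300 cutoff, so the full $4,900 applies.
Total: $3,198 + $4,900 = $8,098.

$8,098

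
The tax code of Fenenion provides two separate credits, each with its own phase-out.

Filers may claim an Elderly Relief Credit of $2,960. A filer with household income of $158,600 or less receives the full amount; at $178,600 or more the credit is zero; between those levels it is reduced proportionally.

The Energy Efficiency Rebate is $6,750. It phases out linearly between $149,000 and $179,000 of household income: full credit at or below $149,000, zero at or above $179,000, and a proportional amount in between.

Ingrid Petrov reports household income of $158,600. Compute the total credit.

$7,550

Elderly Relief Credit: $158,600 is at or below the $158,600 threshold, so the full $2,960 applies.
Energy Efficiency Rebate: $158,600 is $9,600 into a $30,000 phase-out range, leaving 20,400/30,000 of the credit: $6,750 × 20,400/30,000 = $4,590.
Total: $2,960 + $4,590 = $7,550.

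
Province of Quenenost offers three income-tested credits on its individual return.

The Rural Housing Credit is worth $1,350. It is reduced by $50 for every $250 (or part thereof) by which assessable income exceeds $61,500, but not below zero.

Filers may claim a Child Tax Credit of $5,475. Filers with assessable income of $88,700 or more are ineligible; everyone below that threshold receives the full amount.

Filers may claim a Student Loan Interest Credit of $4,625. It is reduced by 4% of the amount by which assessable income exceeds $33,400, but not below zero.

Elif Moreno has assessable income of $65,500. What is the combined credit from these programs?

$9,366

Rural Housing Credit: income exceeds $61,500 by $4,000, which is 16 full-or-partial $250 increments; reduction = 16 × $50 = $800, leaving $550.
Child Tax Credit: $65,500 is below the $88,700 cutoff, so the full $5,475 applies.
Student Loan Interest Credit: 4% of the $32,100 excess over $33,400 is $1,284; credit = $4,625 − $1,284 = $3,341.
Total: $550 + $5,475 + $3,341 = $9,366.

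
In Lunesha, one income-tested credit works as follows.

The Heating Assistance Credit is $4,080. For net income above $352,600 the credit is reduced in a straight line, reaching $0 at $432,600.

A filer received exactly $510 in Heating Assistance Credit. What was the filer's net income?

$422,600

$510 is 510/4,080 of the full $4,080, so 3,570/4,080 of the $80,000 range has been used: income = $352,600 + $80,000 × 3,570/4,080 = $422,600.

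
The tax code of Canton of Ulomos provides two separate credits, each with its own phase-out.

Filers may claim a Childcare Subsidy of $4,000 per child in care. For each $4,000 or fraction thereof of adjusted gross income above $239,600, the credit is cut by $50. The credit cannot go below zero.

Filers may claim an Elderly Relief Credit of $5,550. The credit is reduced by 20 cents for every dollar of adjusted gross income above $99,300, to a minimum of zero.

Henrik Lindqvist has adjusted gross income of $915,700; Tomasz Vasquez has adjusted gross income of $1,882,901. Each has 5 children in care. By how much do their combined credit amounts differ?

Henrik ($915,700): Childcare Subsidy: base = 5 × $4,000 = $20,000. income exceeds $239,600 by $676,100, which is 170 full-or-partial $4,000 increments; reduction = 170 × $50 = $8,500, leaving $11,500. Elderly Relief Credit: 20% of the $816,400 excess over $99,300 is $163,280 ≥ base, so the credit is $0. total $11,500 + $0 = $11,500
Tomasz ($1,882,901): Childcare Subsidy: base = 5 × $4,000 = $20,000. income exceeds $239,600 by $1,643,301 → 411 increments × $50 = $20,550 ≥ base, so the credit is $0. Elderly Relief Credit: 20% of the $1,783,601 excess over $99,300 is $356,720.20 ≥ base, so the credit is $0. total $0 + $0 = $0
Difference: |$11,500 − $0| = $11,500.

$11,500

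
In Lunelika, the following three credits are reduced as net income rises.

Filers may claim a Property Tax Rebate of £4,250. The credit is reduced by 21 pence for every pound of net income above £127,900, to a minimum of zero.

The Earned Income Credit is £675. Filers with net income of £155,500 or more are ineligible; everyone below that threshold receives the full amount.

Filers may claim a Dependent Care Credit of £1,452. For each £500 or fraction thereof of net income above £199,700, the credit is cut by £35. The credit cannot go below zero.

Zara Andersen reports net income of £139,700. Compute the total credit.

Property Tax Rebate: 21% of the £11,800 excess over £127,900 is £2,478; credit = £4,250 − £2,478 = £1,772.
Earned Income Credit: £139,700 is below the £155,500 cutoff, so the full £675 applies.
Dependent Care Credit: £139,700 is at or below the £199,700 threshold, so the full £1,452 applies.
Total: £1,772 + £675 + £1,452 = £3,899.

£3,899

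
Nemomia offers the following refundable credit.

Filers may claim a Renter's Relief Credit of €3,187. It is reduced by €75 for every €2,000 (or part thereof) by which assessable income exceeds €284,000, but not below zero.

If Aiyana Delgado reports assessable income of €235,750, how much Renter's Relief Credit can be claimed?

Renter's Relief Credit: €235,750 is at or below the €284,000 threshold, so the full €3,187 applies.

€3,187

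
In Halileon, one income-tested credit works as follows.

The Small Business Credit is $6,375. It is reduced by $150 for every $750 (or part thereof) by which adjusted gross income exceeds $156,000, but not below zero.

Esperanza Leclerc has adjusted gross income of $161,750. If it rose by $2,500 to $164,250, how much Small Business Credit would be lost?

$450

At $161,750 — income exceeds $156,000 by $5,750, which is 8 full-or-partial $750 increments; reduction = 8 × $150 = $1,200, leaving $5,175.
At $164,250 — income exceeds $156,000 by $8,250, which is 11 full-or-partial $750 increments; reduction = 11 × $150 = $1,650, leaving $4,725.
Lost: $5,175 − $4,725 = $450.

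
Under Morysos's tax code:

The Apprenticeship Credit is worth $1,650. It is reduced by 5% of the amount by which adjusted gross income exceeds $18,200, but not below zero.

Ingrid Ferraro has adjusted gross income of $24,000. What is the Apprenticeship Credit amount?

Apprenticeship Credit: 5% of the $5,800 excess over $18,200 is $290; credit = $1,650 − $290 = $1,360.

$1,360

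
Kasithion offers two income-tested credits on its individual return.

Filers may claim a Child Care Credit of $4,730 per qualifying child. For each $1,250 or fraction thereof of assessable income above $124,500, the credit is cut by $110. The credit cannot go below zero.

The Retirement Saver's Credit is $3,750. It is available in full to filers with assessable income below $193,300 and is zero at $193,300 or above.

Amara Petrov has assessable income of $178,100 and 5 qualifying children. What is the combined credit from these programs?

$22,670

Child Care Credit: base = 5 × $4,730 = $23,650. income exceeds $124,500 by $53,600, which is 43 full-or-partial $1,250 increments; reduction = 43 × $110 = $4,730, leaving $18,920.
Retirement Saver's Credit: $178,100 is below the $193,300 cutoff, so the full $3,750 applies.
Total: $18,920 + $3,750 = $22,670.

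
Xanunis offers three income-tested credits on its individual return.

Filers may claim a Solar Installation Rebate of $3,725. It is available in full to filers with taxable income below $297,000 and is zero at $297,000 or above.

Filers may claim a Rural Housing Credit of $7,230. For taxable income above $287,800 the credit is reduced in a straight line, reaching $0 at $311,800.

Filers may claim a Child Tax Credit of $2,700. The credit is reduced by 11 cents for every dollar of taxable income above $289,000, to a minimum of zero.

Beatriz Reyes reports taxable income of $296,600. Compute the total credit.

$10,168

Solar Installation Rebate: $296,600 is below the $297,000 cutoff, so the full $3,725 applies.
Rural Housing Credit: $296,600 is $8,800 into a $24,000 phase-out range, leaving 15,200/24,000 of the credit: $7,230 × 15,200/24,000 = $4,579.
Child Tax Credit: 11% of the $7,600 excess over $289,000 is $836; credit = $2,700 − $836 = $1,864.
Total: $3,725 + $4,579 + $1,864 = $10,168.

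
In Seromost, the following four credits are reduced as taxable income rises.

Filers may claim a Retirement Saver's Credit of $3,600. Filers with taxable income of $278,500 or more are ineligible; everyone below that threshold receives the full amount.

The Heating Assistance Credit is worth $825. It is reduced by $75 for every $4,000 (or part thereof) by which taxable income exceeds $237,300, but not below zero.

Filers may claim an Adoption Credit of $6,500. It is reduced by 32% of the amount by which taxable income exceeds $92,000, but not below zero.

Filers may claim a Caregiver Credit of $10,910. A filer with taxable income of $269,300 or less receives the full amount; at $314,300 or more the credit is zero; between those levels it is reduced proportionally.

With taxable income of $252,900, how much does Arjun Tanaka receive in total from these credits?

$15,035

Retirement Saver's Credit: $252,900 is below the $278,500 cutoff, so the full $3,600 applies.
Heating Assistance Credit: income exceeds $237,300 by $15,600, which is 4 full-or-partial $4,000 increments; reduction = 4 × $75 = $300, leaving $525.
Adoption Credit: 32% of the $160,900 excess over $92,000 is $51,488 ≥ base, so the credit is $0.
Caregiver Credit: $252,900 is at or below the $269,300 threshold, so the full $10,910 applies.
Total: $3,600 + $525 + $0 + $10,910 = $15,035.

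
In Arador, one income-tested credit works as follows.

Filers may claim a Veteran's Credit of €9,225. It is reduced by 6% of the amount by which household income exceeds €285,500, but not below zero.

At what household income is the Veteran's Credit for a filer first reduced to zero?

€439,250

The credit falls by 6% of each euro above €285,500, so it reaches zero when the excess is €9,225 / 6% = €153,750: income = €285,500 + €153,750 = €439,250.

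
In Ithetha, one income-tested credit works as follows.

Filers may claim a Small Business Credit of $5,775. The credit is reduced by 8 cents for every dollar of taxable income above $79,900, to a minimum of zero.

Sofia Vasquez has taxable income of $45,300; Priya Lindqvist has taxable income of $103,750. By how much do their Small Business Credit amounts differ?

$1,908

Sofia ($45,300): Small Business Credit: $45,300 is at or below the $79,900 threshold, so the full $5,775 applies.
Priya ($103,750): Small Business Credit: 8% of the $23,850 excess over $79,900 is $1,908; credit = $5,775 − $1,908 = $3,867.
Difference: |$5,775 − $3,867| = $1,908.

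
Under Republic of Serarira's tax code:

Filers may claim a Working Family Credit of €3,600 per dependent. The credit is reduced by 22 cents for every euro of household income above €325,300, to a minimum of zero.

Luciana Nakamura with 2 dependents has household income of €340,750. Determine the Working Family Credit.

Working Family Credit: base = 2 × €3,600 = €7,200. 22% of the €15,450 excess over €325,300 is €3,399; credit = €7,200 − €3,399 = €3,801.

€3,801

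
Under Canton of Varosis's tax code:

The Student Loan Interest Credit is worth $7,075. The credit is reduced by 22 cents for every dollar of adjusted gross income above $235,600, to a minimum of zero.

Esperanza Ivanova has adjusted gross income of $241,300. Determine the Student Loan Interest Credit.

$5,821

Student Loan Interest Credit: 22% of the $5,700 excess over $235,600 is $1,254; credit = $7,075 − $1,254 = $5,821.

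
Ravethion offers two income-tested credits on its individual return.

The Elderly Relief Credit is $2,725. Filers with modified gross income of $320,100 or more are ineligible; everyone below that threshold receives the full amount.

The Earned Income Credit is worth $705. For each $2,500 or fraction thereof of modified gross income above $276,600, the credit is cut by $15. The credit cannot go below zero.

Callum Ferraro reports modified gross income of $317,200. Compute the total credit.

$3,175

Elderly Relief Credit: $317,200 is below the $320,100 cutoff, so the full $2,725 applies.
Earned Income Credit: income exceeds $276,600 by $40,600, which is 17 full-or-partial $2,500 increments; reduction = 17 × $15 = $255, leaving $450.
Total: $2,725 + $450 = $3,175.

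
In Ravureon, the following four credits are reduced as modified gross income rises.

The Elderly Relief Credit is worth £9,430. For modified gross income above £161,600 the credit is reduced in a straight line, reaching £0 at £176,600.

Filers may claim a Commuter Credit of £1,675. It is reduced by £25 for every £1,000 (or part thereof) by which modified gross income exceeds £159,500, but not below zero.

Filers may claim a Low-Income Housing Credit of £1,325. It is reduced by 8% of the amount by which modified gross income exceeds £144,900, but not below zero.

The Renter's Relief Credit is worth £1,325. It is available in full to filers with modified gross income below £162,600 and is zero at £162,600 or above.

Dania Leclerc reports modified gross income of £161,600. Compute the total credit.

£12,355

Elderly Relief Credit: £161,600 is at or below the £161,600 threshold, so the full £9,430 applies.
Commuter Credit: income exceeds £159,500 by £2,100, which is 3 full-or-partial £1,000 increments; reduction = 3 × £25 = £75, leaving £1,600.
Low-Income Housing Credit: 8% of the £16,700 excess over £144,900 is £1,336 ≥ base, so the credit is £0.
Renter's Relief Credit: £161,600 is below the £162,600 cutoff, so the full £1,325 applies.
Total: £9,430 + £1,600 + £0 + £1,325 = £12,355.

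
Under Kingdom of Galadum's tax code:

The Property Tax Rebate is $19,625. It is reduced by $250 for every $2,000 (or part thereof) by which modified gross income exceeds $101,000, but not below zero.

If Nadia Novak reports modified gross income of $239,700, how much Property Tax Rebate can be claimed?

Property Tax Rebate: income exceeds $101,000 by $138,700, which is 70 full-or-partial $2,000 increments; reduction = 70 × $250 = $17,500, leaving $2,125.

$2,125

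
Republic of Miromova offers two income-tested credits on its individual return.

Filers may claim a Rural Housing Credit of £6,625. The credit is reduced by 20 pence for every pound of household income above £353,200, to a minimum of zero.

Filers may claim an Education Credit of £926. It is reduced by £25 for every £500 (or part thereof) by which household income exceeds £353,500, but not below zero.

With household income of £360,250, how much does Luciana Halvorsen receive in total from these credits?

£5,791

Rural Housing Credit: 20% of the £7,050 excess over £353,200 is £1,410; credit = £6,625 − £1,410 = £5,215.
Education Credit: income exceeds £353,500 by £6,750, which is 14 full-or-partial £500 increments; reduction = 14 × £25 = £350, leaving £576.
Total: £5,215 + £576 = £5,791.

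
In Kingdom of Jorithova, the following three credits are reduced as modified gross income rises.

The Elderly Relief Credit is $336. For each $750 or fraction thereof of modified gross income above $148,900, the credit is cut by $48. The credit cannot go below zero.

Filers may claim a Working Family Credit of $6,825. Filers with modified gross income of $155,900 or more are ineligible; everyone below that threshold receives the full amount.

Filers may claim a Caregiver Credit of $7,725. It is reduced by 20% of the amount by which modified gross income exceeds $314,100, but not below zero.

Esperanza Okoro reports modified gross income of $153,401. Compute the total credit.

$14,550

Elderly Relief Credit: income exceeds $148,900 by $4,501 → 7 increments × $48 = $336 ≥ base, so the credit is $0.
Working Family Credit: $153,401 is below the $155,900 cutoff, so the full $6,825 applies.
Caregiver Credit: $153,401 is at or below the $314,100 threshold, so the full $7,725 applies.
Total: $0 + $6,825 + $7,725 = $14,550.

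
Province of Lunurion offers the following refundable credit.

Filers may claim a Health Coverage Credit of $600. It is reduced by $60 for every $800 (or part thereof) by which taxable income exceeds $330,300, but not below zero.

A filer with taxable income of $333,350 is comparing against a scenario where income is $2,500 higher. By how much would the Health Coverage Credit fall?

At $333,350 — income exceeds $330,300 by $3,050, which is 4 full-or-partial $800 increments; reduction = 4 × $60 = $240, leaving $360.
At $335,850 — income exceeds $330,300 by $5,550, which is 7 full-or-partial $800 increments; reduction = 7 × $60 = $420, leaving $180.
Lost: $360 − $180 = $180.

$180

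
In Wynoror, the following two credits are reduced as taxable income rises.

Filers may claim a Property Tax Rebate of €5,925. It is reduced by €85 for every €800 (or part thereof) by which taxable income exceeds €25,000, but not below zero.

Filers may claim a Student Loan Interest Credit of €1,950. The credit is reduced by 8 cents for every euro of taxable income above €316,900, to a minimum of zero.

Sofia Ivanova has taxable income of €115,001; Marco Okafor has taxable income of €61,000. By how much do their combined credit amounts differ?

€2,100

Sofia (€115,001): Property Tax Rebate: income exceeds €25,000 by €90,001 → 113 increments × €85 = €9,605 ≥ base, so the credit is €0. Student Loan Interest Credit: €115,001 is at or below the €316,900 threshold, so the full €1,950 applies. total €0 + €1,950 = €1,950
Marco (€61,000): Property Tax Rebate: income exceeds €25,000 by €36,000, which is 45 full-or-partial €800 increments; reduction = 45 × €85 = €3,825, leaving €2,100. Student Loan Interest Credit: €61,000 is at or below the €316,900 threshold, so the full €1,950 applies. total €2,100 + €1,950 = €4,050
Difference: |€1,950 − €4,050| = €2,100.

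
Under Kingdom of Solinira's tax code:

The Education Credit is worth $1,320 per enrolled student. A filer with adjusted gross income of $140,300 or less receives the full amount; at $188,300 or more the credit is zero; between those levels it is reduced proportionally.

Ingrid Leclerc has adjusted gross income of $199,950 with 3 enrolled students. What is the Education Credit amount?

Education Credit: base = 3 × $1,320 = $3,960. $199,950 is at or above $188,300, so the credit is $0.

$0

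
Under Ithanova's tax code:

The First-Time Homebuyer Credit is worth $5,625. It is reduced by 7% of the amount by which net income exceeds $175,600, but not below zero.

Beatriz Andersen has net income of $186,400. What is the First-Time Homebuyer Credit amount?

$4,869

First-Time Homebuyer Credit: 7% of the $10,800 excess over $175,600 is $756; credit = $5,625 − $756 = $4,869.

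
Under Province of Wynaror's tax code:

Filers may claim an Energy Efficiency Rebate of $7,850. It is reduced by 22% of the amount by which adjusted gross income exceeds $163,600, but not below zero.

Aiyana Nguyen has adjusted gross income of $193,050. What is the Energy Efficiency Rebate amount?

$1,371

Energy Efficiency Rebate: 22% of the $29,450 excess over $163,600 is $6,479; credit = $7,850 − $6,479 = $1,371.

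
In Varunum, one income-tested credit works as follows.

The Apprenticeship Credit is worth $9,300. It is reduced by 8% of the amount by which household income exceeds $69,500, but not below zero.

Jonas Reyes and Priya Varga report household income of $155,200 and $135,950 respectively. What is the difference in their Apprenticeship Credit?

Jonas ($155,200): Apprenticeship Credit: 8% of the $85,700 excess over $69,500 is $6,856; credit = $9,300 − $6,856 = $2,444.
Priya ($135,950): Apprenticeship Credit: 8% of the $66,450 excess over $69,500 is $5,316; credit = $9,300 − $5,316 = $3,984.
Difference: |$2,444 − $3,984| = $1,540.

$1,540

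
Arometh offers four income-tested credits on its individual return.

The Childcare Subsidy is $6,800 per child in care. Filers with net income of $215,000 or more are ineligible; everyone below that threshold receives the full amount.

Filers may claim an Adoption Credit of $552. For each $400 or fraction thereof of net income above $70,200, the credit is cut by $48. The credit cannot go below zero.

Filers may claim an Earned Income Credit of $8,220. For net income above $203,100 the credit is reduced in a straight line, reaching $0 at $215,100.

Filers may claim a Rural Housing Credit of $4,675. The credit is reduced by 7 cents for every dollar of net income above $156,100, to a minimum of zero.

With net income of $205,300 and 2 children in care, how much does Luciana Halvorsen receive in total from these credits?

Childcare Subsidy: base = 2 × $6,800 = $13,600. $205,300 is below the $215,000 cutoff, so the full $13,600 applies.
Adoption Credit: income exceeds $70,200 by $135,100 → 338 increments × $48 = $16,224 ≥ base, so the credit is $0.
Earned Income Credit: $205,300 is $2,200 into a $12,000 phase-out range, leaving 9,800/12,000 of the credit: $8,220 × 9,800/12,000 = $6,713.
Rural Housing Credit: 7% of the $49,200 excess over $156,100 is $3,444; credit = $4,675 − $3,444 = $1,231.
Total: $13,600 + $0 + $6,713 + $1,231 = $21,544.

$21,544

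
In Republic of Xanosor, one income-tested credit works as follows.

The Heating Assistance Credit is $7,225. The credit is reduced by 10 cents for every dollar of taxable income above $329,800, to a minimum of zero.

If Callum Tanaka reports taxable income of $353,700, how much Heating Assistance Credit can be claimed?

Heating Assistance Credit: 10% of the $23,900 excess over $329,800 is $2,390; credit = $7,225 − $2,390 = $4,835.

$4,835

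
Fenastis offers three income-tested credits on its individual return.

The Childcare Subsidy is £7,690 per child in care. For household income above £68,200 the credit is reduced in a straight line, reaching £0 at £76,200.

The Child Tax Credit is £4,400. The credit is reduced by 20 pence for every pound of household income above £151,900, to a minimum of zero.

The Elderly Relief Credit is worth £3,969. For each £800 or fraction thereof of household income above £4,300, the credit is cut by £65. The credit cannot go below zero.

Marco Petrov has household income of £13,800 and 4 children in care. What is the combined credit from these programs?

Childcare Subsidy: base = 4 × £7,690 = £30,760. £13,800 is at or below the £68,200 threshold, so the full £30,760 applies.
Child Tax Credit: £13,800 is at or below the £151,900 threshold, so the full £4,400 applies.
Elderly Relief Credit: income exceeds £4,300 by £9,500, which is 12 full-or-partial £800 increments; reduction = 12 × £65 = £780, leaving £3,189.
Total: £30,760 + £4,400 + £3,189 = £38,349.

£38,349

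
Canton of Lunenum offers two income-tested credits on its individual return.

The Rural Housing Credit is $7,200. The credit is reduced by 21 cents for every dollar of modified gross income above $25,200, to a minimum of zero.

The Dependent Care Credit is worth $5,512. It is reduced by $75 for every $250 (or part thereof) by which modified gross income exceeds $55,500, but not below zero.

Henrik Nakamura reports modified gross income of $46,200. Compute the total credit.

$8,302

Rural Housing Credit: 21% of the $21,000 excess over $25,200 is $4,410; credit = $7,200 − $4,410 = $2,790.
Dependent Care Credit: $46,200 is at or below the $55,500 threshold, so the full $5,512 applies.
Total: $2,790 + $5,512 = $8,302.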